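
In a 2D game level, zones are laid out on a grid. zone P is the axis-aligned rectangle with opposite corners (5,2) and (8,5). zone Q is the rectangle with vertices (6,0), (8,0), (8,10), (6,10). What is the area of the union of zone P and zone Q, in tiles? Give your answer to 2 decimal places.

23.00

By inclusion–exclusion:
Individual areas: |zone P| = 9, |zone Q| = 20.
|zone P∩zone Q|: x∈[6,8], y∈[2,5] → 2·3 = 6.
|zone P ∪ zone Q| = 29 − 6 = 23.00.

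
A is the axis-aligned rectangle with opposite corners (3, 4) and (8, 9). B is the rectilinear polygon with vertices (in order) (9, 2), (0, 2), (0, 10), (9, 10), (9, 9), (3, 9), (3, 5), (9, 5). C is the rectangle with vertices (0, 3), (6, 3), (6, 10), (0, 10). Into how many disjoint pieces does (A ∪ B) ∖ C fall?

(A ∪ B) ∖ C is a single connected region.

1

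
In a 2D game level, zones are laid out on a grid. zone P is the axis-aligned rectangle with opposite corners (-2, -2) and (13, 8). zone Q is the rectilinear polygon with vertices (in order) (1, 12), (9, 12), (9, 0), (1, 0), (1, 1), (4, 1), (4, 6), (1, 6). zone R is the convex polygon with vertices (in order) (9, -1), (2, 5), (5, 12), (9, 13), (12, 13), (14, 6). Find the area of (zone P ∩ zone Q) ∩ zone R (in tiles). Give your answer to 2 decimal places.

35.99

The region (zone P ∩ zone Q) ∩ zone R is the polygon with vertices (9,0), (7.833,0), (4,3.286), (4,6), (2.429,6), (3.286,8), (9,8).
By the shoelace formula its area is 35.99.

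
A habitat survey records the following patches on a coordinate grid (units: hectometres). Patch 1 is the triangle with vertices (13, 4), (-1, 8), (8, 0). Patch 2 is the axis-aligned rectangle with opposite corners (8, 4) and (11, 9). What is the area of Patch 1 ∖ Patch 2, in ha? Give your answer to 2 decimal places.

|Patch 1| = 38, |Patch 1∩Patch 2| = 3.
|Patch 1 ∖ Patch 2| = |Patch 1| − |Patch 1∩Patch 2| = 38 − 3 = 35.00.

35.00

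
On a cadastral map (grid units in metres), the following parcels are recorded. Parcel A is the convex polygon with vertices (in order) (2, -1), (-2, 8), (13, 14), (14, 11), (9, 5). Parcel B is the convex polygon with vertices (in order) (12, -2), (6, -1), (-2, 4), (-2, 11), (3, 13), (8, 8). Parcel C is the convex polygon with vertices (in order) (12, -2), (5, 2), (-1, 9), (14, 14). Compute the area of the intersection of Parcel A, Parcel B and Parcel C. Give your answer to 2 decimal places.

The intersection is the polygon with vertices (5.143,10.857), (8,8), (9.135,5.162), (9,5), (5.3,1.829), (5,2), (-0.617,8.553).
By the shoelace formula its area is 46.78.

46.78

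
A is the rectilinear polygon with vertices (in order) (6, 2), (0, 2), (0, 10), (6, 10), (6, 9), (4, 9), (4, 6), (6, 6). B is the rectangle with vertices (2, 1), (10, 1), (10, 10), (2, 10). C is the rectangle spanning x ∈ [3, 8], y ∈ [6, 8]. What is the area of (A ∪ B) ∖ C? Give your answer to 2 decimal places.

78.00

|A ∪ B| = 88.
|(A ∪ B) ∩ C| = 10.
|(A ∪ B) ∖ C| = 88 − 10 = 78.00.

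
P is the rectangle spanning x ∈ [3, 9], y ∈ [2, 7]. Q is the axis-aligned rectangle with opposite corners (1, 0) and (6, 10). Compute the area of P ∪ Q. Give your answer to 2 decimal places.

65.00

By inclusion–exclusion:
Individual areas: |P| = 30, |Q| = 50.
|P∩Q|: x∈[3,6], y∈[2,7] → 3·5 = 15.
|P ∪ Q| = 80 − 15 = 65.00.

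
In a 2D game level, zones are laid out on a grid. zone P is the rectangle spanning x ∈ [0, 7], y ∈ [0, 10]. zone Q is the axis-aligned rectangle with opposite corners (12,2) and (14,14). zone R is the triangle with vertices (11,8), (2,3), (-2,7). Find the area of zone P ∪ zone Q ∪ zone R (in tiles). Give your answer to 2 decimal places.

99.98

By inclusion–exclusion:
Individual areas: |zone P| = 70, |zone Q| = 24, |zone R| = 28.
|zone P∩zone Q| = 0 (no overlap).
|zone P∩zone R| = 22.0171.
|zone Q∩zone R| = 0.
|zone P∩zone Q∩zone R| = 0.
|zone P ∪ zone Q ∪ zone R| = 122 − 22.0171 + 0 = 99.98.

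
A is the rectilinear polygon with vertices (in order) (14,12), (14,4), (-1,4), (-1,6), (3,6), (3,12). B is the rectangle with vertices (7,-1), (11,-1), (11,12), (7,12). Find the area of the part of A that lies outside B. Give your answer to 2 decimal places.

64.00

|A| = 96, |A∩B| = 32.
|A ∖ B| = |A| − |A∩B| = 96 − 32 = 64.00.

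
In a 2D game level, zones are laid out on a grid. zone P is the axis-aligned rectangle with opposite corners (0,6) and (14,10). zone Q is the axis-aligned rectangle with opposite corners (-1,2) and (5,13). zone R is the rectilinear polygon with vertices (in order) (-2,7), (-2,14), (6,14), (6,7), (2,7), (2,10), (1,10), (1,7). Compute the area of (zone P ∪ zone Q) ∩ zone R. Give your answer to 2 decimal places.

36.00

|zone P ∪ zone Q| = 102.
|(zone P ∪ zone Q) ∩ zone R| = 36.00.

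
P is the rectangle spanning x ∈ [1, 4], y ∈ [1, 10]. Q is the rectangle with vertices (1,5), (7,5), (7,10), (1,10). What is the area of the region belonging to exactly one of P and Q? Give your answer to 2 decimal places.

27.00

|P∩Q|: x∈[1,4], y∈[5,10] → 3·5 = 15.
|P △ Q| = |P| + |Q| − 2·|P∩Q| = 27 + 30 − 30 = 27.00.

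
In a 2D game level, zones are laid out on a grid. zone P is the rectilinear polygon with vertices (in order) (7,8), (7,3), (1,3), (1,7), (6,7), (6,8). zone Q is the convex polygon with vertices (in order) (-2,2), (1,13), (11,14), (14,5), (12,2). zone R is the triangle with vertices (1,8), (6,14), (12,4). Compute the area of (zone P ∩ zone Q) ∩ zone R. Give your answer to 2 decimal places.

The region (zone P ∩ zone Q) ∩ zone R is the polygon with vertices (6,7), (6,8), (7,8), (7,5.818), (3.75,7).
By the shoelace formula its area is 2.92.

2.92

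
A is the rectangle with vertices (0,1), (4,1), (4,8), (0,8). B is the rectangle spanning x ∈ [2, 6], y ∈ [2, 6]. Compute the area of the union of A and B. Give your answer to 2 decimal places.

By inclusion–exclusion:
Individual areas: |A| = 28, |B| = 16.
|A∩B|: x∈[2,4], y∈[2,6] → 2·4 = 8.
|A ∪ B| = 44 − 8 = 36.00.

36.00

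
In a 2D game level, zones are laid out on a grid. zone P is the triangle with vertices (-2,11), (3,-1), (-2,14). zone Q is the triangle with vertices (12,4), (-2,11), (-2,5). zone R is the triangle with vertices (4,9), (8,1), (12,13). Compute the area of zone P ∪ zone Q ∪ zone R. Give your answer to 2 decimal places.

By inclusion–exclusion:
Individual areas: |zone P| = 7.5, |zone Q| = 42, |zone R| = 40.
|zone P∩zone Q| = 4.2992.
|zone P∩zone R| = 0.
|zone Q∩zone R| = 7.3483.
|zone P∩zone Q∩zone R| = 0.
|zone P ∪ zone Q ∪ zone R| = 89.5 − 11.6476 + 0 = 77.85.

77.85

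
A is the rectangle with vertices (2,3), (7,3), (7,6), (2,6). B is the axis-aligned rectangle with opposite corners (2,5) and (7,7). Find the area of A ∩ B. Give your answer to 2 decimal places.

|A∩B|: x∈[2,7], y∈[5,6] → 5·1 = 5.

5.00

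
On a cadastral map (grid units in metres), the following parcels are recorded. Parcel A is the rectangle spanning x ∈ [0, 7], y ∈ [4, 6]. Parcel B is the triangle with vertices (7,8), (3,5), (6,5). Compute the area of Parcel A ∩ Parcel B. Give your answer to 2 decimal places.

2.50

The intersection is the polygon with vertices (6.333,6), (6,5), (3,5), (4.333,6).
By the shoelace formula its area is 2.50.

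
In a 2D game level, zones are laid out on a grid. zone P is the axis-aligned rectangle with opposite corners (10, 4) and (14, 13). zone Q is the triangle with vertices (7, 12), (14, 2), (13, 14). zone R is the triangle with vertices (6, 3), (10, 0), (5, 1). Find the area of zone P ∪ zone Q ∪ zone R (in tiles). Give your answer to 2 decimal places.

By inclusion–exclusion:
Individual areas: |zone P| = 36, |zone Q| = 37, |zone R| = 5.5.
|zone P∩zone Q| = 26.2964.
|zone P∩zone R| = 0.
|zone Q∩zone R| = 0.
|zone P∩zone Q∩zone R| = 0.
|zone P ∪ zone Q ∪ zone R| = 78.5 − 26.2964 + 0 = 52.20.

52.20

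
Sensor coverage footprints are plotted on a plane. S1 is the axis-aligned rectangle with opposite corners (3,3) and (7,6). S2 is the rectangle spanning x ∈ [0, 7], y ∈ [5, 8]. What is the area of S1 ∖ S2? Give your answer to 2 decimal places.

|S1∩S2|: x∈[3,7], y∈[5,6] → 4·1 = 4.
|S1| = 12.
|S1 ∖ S2| = |S1| − |S1∩S2| = 12 − 4 = 8.00.

8.00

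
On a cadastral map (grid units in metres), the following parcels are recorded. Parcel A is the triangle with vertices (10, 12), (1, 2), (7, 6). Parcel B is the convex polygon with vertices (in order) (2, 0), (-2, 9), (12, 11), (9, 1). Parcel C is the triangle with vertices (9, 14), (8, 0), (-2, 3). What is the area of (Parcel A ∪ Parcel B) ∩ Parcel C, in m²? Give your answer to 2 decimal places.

60.52

The region (Parcel A ∪ Parcel B) ∩ Parcel C is the polygon with vertices (6.064,0.581), (1.071,2.079), (1.074,2.083), (-0.154,4.846), (5,10), (8.672,10.525), (8.759,10.621), (8.062,0.866).
By the shoelace formula its area is 60.52.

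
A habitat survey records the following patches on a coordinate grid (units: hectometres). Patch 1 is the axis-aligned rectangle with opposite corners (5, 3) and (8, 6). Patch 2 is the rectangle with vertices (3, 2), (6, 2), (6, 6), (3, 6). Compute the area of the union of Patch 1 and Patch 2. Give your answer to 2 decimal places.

By inclusion–exclusion:
Individual areas: |Patch 1| = 9, |Patch 2| = 12.
|Patch 1∩Patch 2|: x∈[5,6], y∈[3,6] → 1·3 = 3.
|Patch 1 ∪ Patch 2| = 21 − 3 = 18.00.

18.00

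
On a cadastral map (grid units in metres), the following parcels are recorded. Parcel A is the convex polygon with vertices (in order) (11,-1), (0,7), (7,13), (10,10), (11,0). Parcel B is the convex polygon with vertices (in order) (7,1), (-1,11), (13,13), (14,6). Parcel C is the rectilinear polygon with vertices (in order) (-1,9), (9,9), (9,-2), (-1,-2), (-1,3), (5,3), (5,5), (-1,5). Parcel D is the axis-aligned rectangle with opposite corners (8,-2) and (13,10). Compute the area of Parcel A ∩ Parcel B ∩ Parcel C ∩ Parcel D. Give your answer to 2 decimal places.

6.93

The intersection is the polygon with vertices (9,9), (9,2.429), (8,1.714), (8,9).
By the shoelace formula its area is 6.93.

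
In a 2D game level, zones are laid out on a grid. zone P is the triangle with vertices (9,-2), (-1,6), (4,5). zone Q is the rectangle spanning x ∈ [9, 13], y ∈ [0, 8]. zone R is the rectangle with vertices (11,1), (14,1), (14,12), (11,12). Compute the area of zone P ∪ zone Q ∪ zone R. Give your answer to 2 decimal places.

66.00

By inclusion–exclusion:
Individual areas: |zone P| = 15, |zone Q| = 32, |zone R| = 33.
|zone P∩zone Q| = 0.
|zone P∩zone R| = 0.
|zone Q∩zone R|: x∈[11,13], y∈[1,8] → 2·7 = 14.
|zone P∩zone Q∩zone R| = 0.
|zone P ∪ zone Q ∪ zone R| = 80 − 14 + 0 = 66.00.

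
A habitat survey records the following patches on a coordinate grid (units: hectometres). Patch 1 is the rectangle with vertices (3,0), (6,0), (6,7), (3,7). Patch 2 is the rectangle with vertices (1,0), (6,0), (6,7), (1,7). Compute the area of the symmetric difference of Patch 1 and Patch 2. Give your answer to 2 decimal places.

14.00

|Patch 1∩Patch 2|: x∈[3,6], y∈[0,7] → 3·7 = 21.
|Patch 1 △ Patch 2| = |Patch 1| + |Patch 2| − 2·|Patch 1∩Patch 2| = 21 + 35 − 42 = 14.00.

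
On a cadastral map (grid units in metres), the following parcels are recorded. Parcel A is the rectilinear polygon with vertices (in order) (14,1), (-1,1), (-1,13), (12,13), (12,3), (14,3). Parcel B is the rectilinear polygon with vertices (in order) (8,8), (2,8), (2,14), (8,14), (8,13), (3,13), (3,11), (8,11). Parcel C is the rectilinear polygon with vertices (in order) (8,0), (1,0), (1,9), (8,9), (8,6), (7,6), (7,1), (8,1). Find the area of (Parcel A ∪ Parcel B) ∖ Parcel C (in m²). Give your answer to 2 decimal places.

115.00

|Parcel A ∪ Parcel B| = 166.
|(Parcel A ∪ Parcel B) ∩ Parcel C| = 51.
|(Parcel A ∪ Parcel B) ∖ Parcel C| = 166 − 51 = 115.00.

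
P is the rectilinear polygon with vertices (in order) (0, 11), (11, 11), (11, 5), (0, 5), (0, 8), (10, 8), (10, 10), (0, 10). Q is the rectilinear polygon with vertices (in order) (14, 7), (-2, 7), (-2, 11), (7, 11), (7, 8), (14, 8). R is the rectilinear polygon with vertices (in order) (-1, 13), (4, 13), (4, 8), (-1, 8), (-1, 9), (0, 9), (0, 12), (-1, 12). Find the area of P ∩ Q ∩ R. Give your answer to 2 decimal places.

4.00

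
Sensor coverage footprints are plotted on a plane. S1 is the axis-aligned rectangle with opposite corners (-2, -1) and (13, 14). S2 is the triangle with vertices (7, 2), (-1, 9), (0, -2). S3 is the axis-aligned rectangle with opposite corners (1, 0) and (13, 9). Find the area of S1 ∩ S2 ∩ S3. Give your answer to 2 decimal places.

The intersection is the polygon with vertices (7,2), (3.5,0), (1,0), (1,7.25).
By the shoelace formula its area is 24.25.

24.25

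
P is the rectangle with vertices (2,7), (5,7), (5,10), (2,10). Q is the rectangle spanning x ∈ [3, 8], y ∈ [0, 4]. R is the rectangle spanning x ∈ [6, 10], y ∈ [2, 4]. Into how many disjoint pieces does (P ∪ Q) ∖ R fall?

2

(P ∪ Q) ∖ R splits into 2 disjoint pieces (area 9, area 16).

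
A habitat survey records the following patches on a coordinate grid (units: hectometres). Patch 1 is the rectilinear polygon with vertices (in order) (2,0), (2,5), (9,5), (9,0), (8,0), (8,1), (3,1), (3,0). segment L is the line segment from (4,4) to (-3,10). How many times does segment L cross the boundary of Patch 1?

1

The segment meets the boundary at (2.833,5).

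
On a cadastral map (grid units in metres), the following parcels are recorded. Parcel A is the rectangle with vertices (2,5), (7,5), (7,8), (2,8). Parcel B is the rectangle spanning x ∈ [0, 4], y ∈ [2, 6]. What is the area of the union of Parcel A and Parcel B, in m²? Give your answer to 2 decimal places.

By inclusion–exclusion:
Individual areas: |Parcel A| = 15, |Parcel B| = 16.
|Parcel A∩Parcel B|: x∈[2,4], y∈[5,6] → 2·1 = 2.
|Parcel A ∪ Parcel B| = 31 − 2 = 29.00.

29.00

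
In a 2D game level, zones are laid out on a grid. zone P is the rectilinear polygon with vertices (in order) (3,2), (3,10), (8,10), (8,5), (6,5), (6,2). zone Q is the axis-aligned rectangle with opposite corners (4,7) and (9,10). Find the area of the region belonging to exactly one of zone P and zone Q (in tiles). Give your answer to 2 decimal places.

|zone P| = 34, |zone Q| = 15, |zone P∩zone Q| = 12.
|zone P △ zone Q| = |zone P| + |zone Q| − 2·|zone P∩zone Q| = 34 + 15 − 24 = 25.00.

25.00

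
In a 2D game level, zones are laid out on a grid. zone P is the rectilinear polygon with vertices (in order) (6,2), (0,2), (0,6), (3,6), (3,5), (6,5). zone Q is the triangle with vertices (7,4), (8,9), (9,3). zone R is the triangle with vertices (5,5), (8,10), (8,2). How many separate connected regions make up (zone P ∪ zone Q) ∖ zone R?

2

(zone P ∪ zone Q) ∖ zone R splits into 2 disjoint pieces (area 20.5, area 2.75).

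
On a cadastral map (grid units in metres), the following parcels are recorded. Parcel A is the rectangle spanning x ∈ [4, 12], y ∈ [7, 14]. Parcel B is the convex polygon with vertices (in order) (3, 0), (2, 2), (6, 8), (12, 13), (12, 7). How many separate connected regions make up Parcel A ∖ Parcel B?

Parcel A ∖ Parcel B is a single connected region.

1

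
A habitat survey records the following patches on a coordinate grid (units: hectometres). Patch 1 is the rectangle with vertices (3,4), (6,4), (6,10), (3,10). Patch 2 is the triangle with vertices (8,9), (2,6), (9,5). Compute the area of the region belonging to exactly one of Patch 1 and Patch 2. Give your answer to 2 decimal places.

21.86

|Patch 1| = 18, |Patch 2| = 13.5, |Patch 1∩Patch 2| = 4.8214.
|Patch 1 △ Patch 2| = |Patch 1| + |Patch 2| − 2·|Patch 1∩Patch 2| = 18 + 13.5 − 9.6429 = 21.86.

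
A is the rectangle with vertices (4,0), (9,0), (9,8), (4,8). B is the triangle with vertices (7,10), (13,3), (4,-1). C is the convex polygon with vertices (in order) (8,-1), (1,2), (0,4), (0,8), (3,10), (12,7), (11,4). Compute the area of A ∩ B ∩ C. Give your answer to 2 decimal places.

The intersection is the polygon with vertices (6.25,0), (5.667,0), (4.419,0.535), (6.455,8), (8.714,8), (9,7.667), (9,1.222).
By the shoelace formula its area is 26.99.

26.99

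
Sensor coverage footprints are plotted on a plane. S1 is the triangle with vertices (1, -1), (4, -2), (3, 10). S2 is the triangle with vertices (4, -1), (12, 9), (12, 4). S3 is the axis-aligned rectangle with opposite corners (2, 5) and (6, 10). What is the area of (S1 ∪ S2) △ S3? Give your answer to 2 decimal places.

50.87

|S1 ∪ S2| = 37.5.
|(S1 ∪ S2) ∩ S3| = 3.3144.
|(S1 ∪ S2) △ S3| = 37.5 + 20 − 6.6288 = 50.87.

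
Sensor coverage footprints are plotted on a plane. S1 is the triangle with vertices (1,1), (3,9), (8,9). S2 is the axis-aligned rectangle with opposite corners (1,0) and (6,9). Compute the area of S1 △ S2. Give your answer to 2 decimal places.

29.57

|S1| = 20, |S2| = 45, |S1∩S2| = 17.7143.
|S1 △ S2| = |S1| + |S2| − 2·|S1∩S2| = 20 + 45 − 35.4286 = 29.57.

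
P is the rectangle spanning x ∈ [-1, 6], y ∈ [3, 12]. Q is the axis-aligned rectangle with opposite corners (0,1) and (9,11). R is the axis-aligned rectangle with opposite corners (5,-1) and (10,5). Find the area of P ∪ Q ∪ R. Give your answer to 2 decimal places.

119.00

By inclusion–exclusion:
Individual areas: |P| = 63, |Q| = 90, |R| = 30.
|P∩Q|: x∈[0,6], y∈[3,11] → 6·8 = 48.
|P∩R|: x∈[5,6], y∈[3,5] → 1·2 = 2.
|Q∩R|: x∈[5,9], y∈[1,5] → 4·4 = 16.
|P∩Q∩R| = 2.
|P ∪ Q ∪ R| = 183 − 66 + 2 = 119.00.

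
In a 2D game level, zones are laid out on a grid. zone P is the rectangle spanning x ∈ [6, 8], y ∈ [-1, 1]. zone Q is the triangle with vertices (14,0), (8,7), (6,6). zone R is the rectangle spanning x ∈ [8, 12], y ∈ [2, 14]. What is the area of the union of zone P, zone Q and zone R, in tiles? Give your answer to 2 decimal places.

By inclusion–exclusion:
Individual areas: |zone P| = 4, |zone Q| = 10, |zone R| = 48.
|zone P∩zone Q| = 0.
|zone P∩zone R| = 0 (no overlap).
|zone Q∩zone R| = 6.5.
|zone P∩zone Q∩zone R| = 0.
|zone P ∪ zone Q ∪ zone R| = 62 − 6.5 + 0 = 55.50.

55.50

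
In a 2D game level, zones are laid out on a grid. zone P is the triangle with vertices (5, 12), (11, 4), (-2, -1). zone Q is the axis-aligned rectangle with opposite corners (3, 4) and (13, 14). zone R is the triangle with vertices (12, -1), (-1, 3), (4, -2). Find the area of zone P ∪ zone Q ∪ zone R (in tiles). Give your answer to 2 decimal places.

By inclusion–exclusion:
Individual areas: |zone P| = 67, |zone Q| = 100, |zone R| = 22.5.
|zone P∩zone Q| = 36.2857.
|zone P∩zone R| = 4.4631.
|zone Q∩zone R| = 0.
|zone P∩zone Q∩zone R| = 0.
|zone P ∪ zone Q ∪ zone R| = 189.5 − 40.7488 + 0 = 148.75.

148.75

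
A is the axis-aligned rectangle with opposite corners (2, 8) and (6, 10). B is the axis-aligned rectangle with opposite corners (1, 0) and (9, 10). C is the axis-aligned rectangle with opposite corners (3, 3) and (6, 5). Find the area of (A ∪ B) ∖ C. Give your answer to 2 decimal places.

74.00

|A ∪ B| = 80.
|(A ∪ B) ∩ C| = 6.
|(A ∪ B) ∖ C| = 80 − 6 = 74.00.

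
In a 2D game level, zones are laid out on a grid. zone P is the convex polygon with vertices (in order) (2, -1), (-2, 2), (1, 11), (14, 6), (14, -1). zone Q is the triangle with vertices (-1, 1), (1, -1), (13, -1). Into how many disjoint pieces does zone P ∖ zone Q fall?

zone P ∖ zone Q is a single connected region.

1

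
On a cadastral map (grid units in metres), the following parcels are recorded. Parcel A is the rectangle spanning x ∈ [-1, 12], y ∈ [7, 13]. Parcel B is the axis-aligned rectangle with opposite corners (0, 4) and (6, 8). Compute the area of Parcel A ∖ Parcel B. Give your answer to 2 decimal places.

72.00

|Parcel A∩Parcel B|: x∈[0,6], y∈[7,8] → 6·1 = 6.
|Parcel A| = 78.
|Parcel A ∖ Parcel B| = |Parcel A| − |Parcel A∩Parcel B| = 78 − 6 = 72.00.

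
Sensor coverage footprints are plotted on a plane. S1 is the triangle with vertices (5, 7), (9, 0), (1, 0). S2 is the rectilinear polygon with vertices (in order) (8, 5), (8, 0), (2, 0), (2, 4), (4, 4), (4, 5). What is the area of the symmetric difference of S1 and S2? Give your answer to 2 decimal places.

8.93

|S1| = 28, |S2| = 28, |S1∩S2| = 23.5357.
|S1 △ S2| = |S1| + |S2| − 2·|S1∩S2| = 28 + 28 − 47.0714 = 8.93.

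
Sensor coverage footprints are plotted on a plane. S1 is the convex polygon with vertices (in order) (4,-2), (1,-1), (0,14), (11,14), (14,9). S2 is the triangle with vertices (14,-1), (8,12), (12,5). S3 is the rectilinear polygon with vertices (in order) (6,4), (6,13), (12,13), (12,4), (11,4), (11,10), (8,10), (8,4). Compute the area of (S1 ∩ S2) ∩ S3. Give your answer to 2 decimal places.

|S1 ∩ S2| = 2.0623.
|(S1 ∩ S2) ∩ S3| = 0.41.

0.41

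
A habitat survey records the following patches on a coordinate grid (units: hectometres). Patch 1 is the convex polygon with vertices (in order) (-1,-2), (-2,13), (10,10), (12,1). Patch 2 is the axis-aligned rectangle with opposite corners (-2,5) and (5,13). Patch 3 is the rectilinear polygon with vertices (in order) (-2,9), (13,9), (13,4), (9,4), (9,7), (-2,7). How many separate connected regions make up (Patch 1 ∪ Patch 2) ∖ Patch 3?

(Patch 1 ∪ Patch 2) ∖ Patch 3 splits into 2 disjoint pieces (area 91.1333, area 36.2361).

2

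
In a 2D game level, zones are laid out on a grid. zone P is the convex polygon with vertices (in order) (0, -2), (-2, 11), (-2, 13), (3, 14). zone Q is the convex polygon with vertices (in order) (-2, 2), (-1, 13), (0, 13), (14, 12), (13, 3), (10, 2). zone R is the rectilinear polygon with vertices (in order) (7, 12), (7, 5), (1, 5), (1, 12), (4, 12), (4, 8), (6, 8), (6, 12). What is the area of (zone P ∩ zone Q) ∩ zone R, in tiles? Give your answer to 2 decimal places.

The region (zone P ∩ zone Q) ∩ zone R is the polygon with vertices (1.312,5), (1,5), (1,12), (2.625,12).
By the shoelace formula its area is 6.78.

6.78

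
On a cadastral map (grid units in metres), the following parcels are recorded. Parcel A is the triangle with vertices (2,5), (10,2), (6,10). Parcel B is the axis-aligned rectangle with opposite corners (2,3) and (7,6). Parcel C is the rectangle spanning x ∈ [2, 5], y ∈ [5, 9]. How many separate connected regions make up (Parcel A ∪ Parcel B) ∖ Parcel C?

(Parcel A ∪ Parcel B) ∖ Parcel C is a single connected region.

1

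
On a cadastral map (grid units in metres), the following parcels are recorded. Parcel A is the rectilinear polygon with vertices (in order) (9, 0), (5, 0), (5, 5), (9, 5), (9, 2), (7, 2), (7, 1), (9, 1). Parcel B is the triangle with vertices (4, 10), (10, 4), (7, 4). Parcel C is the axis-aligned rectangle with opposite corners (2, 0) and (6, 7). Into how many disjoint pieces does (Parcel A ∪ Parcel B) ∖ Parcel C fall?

(Parcel A ∪ Parcel B) ∖ Parcel C is a single connected region.

1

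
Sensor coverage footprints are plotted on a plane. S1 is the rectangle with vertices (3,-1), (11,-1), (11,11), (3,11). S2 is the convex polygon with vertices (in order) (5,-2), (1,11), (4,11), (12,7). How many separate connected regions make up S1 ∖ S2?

S1 ∖ S2 splits into 3 disjoint pieces (area 17.5317, area 12.25, area 4.6538).

3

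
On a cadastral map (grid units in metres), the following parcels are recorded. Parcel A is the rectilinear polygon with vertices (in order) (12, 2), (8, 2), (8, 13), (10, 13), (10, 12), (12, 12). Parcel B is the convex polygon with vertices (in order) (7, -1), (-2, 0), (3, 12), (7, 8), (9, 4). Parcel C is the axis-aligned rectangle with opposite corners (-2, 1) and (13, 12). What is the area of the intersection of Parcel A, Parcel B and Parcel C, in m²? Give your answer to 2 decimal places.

2.20

The intersection is the polygon with vertices (8,6), (9,4), (8.2,2), (8,2).
By the shoelace formula its area is 2.20.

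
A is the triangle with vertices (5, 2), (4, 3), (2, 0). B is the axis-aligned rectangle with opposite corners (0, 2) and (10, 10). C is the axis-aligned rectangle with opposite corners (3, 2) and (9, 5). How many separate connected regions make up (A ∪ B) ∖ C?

2

(A ∪ B) ∖ C splits into 2 disjoint pieces (area 1.6667, area 62).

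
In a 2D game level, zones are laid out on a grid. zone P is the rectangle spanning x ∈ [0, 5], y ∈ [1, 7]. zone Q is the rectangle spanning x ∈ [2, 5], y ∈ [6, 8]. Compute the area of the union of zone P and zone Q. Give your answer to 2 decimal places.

33.00

By inclusion–exclusion:
Individual areas: |zone P| = 30, |zone Q| = 6.
|zone P∩zone Q|: x∈[2,5], y∈[6,7] → 3·1 = 3.
|zone P ∪ zone Q| = 36 − 3 = 33.00.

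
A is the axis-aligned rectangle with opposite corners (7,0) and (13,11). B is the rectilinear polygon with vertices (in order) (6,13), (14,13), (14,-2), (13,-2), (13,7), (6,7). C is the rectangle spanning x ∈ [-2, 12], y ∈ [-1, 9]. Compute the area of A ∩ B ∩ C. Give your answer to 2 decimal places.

The intersection is the polygon with vertices (7,7), (7,9), (12,9), (12,7).
By the shoelace formula its area is 10.00.

10.00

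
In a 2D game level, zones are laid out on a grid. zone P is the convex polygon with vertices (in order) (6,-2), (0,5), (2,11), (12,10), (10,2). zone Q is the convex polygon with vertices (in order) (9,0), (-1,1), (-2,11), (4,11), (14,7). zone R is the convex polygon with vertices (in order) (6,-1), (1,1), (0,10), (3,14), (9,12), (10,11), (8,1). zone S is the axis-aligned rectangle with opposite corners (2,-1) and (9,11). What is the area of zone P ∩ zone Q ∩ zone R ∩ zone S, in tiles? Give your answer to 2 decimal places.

63.65

The intersection is the polygon with vertices (4.667,10.733), (9,9), (9,6), (8,1), (7.182,0.182), (3.844,0.516), (2,2.667), (2,11).
By the shoelace formula its area is 63.65.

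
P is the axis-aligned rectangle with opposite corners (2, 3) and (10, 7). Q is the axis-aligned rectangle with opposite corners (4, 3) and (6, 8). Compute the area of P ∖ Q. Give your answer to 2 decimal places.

24.00

|P∩Q|: x∈[4,6], y∈[3,7] → 2·4 = 8.
|P| = 32.
|P ∖ Q| = |P| − |P∩Q| = 32 − 8 = 24.00.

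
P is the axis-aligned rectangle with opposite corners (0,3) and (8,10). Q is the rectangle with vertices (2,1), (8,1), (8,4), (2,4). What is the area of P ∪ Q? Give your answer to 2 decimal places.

By inclusion–exclusion:
Individual areas: |P| = 56, |Q| = 18.
|P∩Q|: x∈[2,8], y∈[3,4] → 6·1 = 6.
|P ∪ Q| = 74 − 6 = 68.00.

68.00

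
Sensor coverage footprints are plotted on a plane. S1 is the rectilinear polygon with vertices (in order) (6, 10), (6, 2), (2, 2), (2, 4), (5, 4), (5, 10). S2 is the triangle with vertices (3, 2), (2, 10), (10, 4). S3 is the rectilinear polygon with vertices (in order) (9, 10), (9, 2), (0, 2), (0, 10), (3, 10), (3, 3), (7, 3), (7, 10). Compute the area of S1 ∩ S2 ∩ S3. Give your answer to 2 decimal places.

1.96

The intersection is the polygon with vertices (3,2), (2.75,4), (3,4), (3,3), (6,3), (6,2.857).
By the shoelace formula its area is 1.96.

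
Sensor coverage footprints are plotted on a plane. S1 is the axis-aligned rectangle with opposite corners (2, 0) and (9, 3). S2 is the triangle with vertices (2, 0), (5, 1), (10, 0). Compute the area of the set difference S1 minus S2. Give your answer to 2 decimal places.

|S1| = 21, |S1∩S2| = 3.9.
|S1 ∖ S2| = |S1| − |S1∩S2| = 21 − 3.9 = 17.10.

17.10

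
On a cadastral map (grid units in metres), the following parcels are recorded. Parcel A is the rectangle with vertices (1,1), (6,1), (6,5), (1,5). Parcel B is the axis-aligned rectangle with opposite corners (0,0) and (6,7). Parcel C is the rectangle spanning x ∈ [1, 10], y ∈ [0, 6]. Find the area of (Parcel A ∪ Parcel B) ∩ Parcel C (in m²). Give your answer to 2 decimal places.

30.00

The region (Parcel A ∪ Parcel B) ∩ Parcel C is the polygon with vertices (6,0), (1,0), (1,6), (6,6), (6,5), (6,1).
By the shoelace formula its area is 30.00.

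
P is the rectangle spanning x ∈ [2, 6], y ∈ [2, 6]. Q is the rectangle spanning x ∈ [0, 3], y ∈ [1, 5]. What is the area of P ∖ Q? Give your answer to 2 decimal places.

|P∩Q|: x∈[2,3], y∈[2,5] → 1·3 = 3.
|P| = 16.
|P ∖ Q| = |P| − |P∩Q| = 16 − 3 = 13.00.

13.00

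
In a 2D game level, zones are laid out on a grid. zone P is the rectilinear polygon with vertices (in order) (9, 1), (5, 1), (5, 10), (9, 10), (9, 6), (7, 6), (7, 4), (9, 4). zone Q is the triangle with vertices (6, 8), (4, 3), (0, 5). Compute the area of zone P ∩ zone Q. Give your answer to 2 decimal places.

1.00

The intersection is the polygon with vertices (5,7.5), (6,8), (5,5.5).
By the shoelace formula its area is 1.00.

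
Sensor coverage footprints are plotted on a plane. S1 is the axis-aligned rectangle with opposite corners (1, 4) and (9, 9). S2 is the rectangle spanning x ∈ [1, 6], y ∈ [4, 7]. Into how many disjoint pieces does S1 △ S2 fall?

1

S1 △ S2 is a single connected region.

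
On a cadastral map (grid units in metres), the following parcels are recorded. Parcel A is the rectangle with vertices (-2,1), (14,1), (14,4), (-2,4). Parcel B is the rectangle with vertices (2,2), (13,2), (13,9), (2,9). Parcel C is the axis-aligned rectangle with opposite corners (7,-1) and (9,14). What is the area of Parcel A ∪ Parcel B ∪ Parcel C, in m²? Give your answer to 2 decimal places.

By inclusion–exclusion:
Individual areas: |Parcel A| = 48, |Parcel B| = 77, |Parcel C| = 30.
|Parcel A∩Parcel B|: x∈[2,13], y∈[2,4] → 11·2 = 22.
|Parcel A∩Parcel C|: x∈[7,9], y∈[1,4] → 2·3 = 6.
|Parcel B∩Parcel C|: x∈[7,9], y∈[2,9] → 2·7 = 14.
|Parcel A∩Parcel B∩Parcel C| = 4.
|Parcel A ∪ Parcel B ∪ Parcel C| = 155 − 42 + 4 = 117.00.

117.00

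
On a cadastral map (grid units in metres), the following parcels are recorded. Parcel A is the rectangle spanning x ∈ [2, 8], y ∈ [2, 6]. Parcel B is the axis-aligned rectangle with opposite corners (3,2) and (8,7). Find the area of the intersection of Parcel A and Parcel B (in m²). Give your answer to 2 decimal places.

|Parcel A∩Parcel B|: x∈[3,8], y∈[2,6] → 5·4 = 20.

20.00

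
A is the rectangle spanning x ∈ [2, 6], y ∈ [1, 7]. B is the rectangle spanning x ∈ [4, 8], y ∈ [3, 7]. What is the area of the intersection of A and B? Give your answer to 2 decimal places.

8.00

|A∩B|: x∈[4,6], y∈[3,7] → 2·4 = 8.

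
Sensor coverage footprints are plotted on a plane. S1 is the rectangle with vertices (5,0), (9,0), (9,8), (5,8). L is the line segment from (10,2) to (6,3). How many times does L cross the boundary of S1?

The segment meets the boundary at (9,2.25).

1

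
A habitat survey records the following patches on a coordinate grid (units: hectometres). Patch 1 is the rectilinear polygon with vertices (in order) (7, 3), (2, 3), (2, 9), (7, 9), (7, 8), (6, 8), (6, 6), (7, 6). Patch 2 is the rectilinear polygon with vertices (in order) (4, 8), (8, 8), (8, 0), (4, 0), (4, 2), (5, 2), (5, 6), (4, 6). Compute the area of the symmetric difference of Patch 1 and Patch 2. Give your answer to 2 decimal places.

|Patch 1| = 28, |Patch 2| = 28, |Patch 1∩Patch 2| = 10.
|Patch 1 △ Patch 2| = |Patch 1| + |Patch 2| − 2·|Patch 1∩Patch 2| = 28 + 28 − 20 = 36.00.

36.00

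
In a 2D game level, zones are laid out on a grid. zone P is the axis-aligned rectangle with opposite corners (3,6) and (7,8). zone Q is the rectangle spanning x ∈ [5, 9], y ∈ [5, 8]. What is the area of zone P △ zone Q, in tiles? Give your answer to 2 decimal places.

|zone P∩zone Q|: x∈[5,7], y∈[6,8] → 2·2 = 4.
|zone P △ zone Q| = |zone P| + |zone Q| − 2·|zone P∩zone Q| = 8 + 12 − 8 = 12.00.

12.00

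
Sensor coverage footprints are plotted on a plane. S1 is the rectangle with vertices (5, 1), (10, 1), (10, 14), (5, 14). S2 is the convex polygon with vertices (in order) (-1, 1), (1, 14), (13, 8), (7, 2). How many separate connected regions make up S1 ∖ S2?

S1 ∖ S2 splits into 2 disjoint pieces (area 9.25, area 16.25).

2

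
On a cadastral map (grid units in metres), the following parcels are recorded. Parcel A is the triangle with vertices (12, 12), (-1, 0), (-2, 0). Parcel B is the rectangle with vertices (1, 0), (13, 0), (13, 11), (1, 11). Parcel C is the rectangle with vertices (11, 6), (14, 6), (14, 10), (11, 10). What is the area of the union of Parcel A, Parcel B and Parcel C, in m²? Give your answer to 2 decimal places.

138.05

By inclusion–exclusion:
Individual areas: |Parcel A| = 6, |Parcel B| = 132, |Parcel C| = 12.
|Parcel A∩Parcel B| = 3.9473.
|Parcel A∩Parcel C| = 0.
|Parcel B∩Parcel C|: x∈[11,13], y∈[6,10] → 2·4 = 8.
|Parcel A∩Parcel B∩Parcel C| = 0.
|Parcel A ∪ Parcel B ∪ Parcel C| = 150 − 11.9473 + 0 = 138.05.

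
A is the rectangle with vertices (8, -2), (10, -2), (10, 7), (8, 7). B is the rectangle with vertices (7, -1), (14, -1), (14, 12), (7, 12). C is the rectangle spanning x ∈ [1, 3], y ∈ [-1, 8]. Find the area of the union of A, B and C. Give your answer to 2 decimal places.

111.00

By inclusion–exclusion:
Individual areas: |A| = 18, |B| = 91, |C| = 18.
|A∩B|: x∈[8,10], y∈[-1,7] → 2·8 = 16.
|A∩C| = 0 (no overlap).
|B∩C| = 0 (no overlap).
|A∩B∩C| = 0.
|A ∪ B ∪ C| = 127 − 16 + 0 = 111.00.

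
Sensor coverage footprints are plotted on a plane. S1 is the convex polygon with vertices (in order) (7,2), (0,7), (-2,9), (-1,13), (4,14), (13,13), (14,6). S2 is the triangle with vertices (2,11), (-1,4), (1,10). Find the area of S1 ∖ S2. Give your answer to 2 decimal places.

|S1| = 134, |S1∩S2| = 1.5938.
|S1 ∖ S2| = |S1| − |S1∩S2| = 134 − 1.5938 = 132.41.

132.41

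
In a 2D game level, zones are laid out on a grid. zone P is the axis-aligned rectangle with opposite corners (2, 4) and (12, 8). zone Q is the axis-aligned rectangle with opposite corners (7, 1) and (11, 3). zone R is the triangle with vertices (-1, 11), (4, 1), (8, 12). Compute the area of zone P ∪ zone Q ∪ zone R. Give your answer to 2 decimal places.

By inclusion–exclusion:
Individual areas: |zone P| = 40, |zone Q| = 8, |zone R| = 47.5.
|zone P∩zone Q| = 0 (no overlap).
|zone P∩zone R| = 15.0227.
|zone Q∩zone R| = 0.
|zone P∩zone Q∩zone R| = 0.
|zone P ∪ zone Q ∪ zone R| = 95.5 − 15.0227 + 0 = 80.48.

80.48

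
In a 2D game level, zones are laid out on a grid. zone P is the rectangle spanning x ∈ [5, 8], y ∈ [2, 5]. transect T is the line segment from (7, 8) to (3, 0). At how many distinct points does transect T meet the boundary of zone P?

2

The segment meets the boundary at (5,4), (5.5,5).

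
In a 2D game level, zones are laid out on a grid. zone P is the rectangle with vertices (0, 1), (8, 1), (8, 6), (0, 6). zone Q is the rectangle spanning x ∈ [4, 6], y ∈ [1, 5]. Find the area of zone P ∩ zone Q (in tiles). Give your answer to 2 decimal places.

|zone P∩zone Q|: x∈[4,6], y∈[1,5] → 2·4 = 8.

8.00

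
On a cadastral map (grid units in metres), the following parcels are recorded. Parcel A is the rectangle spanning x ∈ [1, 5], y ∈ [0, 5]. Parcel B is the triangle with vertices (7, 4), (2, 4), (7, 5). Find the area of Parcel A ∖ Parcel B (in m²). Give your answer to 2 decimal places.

19.10

|Parcel A| = 20, |Parcel A∩Parcel B| = 0.9.
|Parcel A ∖ Parcel B| = |Parcel A| − |Parcel A∩Parcel B| = 20 − 0.9 = 19.10.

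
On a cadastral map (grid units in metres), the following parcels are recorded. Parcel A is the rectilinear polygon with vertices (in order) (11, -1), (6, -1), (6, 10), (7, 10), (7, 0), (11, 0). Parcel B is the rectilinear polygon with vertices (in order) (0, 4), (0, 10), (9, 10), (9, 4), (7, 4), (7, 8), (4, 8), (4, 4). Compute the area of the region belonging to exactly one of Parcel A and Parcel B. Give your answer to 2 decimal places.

53.00

|Parcel A| = 15, |Parcel B| = 42, |Parcel A∩Parcel B| = 2.
|Parcel A △ Parcel B| = |Parcel A| + |Parcel B| − 2·|Parcel A∩Parcel B| = 15 + 42 − 4 = 53.00.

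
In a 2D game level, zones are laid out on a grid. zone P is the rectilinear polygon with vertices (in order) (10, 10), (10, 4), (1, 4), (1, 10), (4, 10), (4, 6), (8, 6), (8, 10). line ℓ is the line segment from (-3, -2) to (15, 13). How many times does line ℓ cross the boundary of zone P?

The segment meets the boundary at (10,8.833), (8,7.167), (6.6,6), (4.2,4).

4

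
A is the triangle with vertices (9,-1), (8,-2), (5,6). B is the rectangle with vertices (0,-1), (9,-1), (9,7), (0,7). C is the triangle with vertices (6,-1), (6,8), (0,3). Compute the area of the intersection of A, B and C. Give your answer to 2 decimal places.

The intersection is the polygon with vertices (6,4.25), (6,3.333), (5,6).
By the shoelace formula its area is 0.46.

0.46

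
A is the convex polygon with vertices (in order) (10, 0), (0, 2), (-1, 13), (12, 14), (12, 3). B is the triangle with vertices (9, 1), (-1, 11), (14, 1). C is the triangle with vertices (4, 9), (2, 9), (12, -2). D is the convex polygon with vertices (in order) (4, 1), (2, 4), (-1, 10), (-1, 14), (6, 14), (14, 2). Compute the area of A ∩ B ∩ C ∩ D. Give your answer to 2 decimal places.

The intersection is the polygon with vertices (9.424,1.542), (8.833,1.483), (2,9), (5.882,6.412).
By the shoelace formula its area is 7.29.

7.29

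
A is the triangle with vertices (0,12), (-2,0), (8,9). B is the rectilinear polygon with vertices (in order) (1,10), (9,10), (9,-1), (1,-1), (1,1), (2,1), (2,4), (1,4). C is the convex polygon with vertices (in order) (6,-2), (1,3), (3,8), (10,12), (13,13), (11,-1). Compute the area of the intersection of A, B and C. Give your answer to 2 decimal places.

14.72

The intersection is the polygon with vertices (2,3.6), (2,4), (1.4,4), (3,8), (6.038,9.736), (8,9).
By the shoelace formula its area is 14.72.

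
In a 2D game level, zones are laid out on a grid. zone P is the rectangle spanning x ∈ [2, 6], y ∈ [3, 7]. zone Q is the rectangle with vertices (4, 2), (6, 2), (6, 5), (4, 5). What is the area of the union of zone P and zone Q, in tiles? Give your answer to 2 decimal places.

By inclusion–exclusion:
Individual areas: |zone P| = 16, |zone Q| = 6.
|zone P∩zone Q|: x∈[4,6], y∈[3,5] → 2·2 = 4.
|zone P ∪ zone Q| = 22 − 4 = 18.00.

18.00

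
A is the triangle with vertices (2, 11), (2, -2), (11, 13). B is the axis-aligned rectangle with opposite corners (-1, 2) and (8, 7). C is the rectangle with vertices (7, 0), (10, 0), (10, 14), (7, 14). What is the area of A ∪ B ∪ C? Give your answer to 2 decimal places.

110.30

By inclusion–exclusion:
Individual areas: |A| = 58.5, |B| = 45, |C| = 42.
|A∩B| = 19.5.
|A∩C| = 10.8333.
|B∩C|: x∈[7,8], y∈[2,7] → 1·5 = 5.
|A∩B∩C| = 0.1333.
|A ∪ B ∪ C| = 145.5 − 35.3333 + 0.1333 = 110.30.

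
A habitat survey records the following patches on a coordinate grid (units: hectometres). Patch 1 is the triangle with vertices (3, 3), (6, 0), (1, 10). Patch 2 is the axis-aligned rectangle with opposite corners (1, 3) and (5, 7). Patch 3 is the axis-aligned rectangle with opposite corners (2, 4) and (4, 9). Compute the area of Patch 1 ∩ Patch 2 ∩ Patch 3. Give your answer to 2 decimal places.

The intersection is the polygon with vertices (2,6.5), (2,7), (2.5,7), (4,4), (2.714,4).
By the shoelace formula its area is 2.86.

2.86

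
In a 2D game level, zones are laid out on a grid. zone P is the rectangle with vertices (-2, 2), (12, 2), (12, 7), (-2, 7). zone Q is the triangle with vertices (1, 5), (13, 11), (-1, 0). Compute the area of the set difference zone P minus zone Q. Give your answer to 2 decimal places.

|zone P| = 70, |zone P∩zone Q| = 16.4364.
|zone P ∖ zone Q| = |zone P| − |zone P∩zone Q| = 70 − 16.4364 = 53.56.

53.56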